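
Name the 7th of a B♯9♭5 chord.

Root of B♯9♭5 = B#. The 7th is a minor 7th: B# up a minor 7th → A#.

A#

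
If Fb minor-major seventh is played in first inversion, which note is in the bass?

Fb minor-major seventh = Fb–Abb–Cb–Eb. First inversion → third in the bass = Abb.

Abb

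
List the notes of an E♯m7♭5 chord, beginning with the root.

E♯ G♯ B D♯

E♯m7♭5 is a half-diminished seventh built on E♯.
E♯ — root
G♯ — minor 3rd
B — diminished 5th
D♯ — minor 7th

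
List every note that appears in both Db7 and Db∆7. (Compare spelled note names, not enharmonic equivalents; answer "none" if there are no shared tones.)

Db F Ab

Db7: Db F Ab Cb
Db∆7: Db F Ab C
Common to both → Db, F, Ab.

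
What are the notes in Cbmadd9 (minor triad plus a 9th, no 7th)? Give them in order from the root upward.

Cb, Ebb, Gb, Db

Cbmadd9 is a minor added-ninth built on Cb.
root → Cb
3rd (minor 3rd) → Ebb
5th (perfect 5th) → Gb
9th (major 9th) → Db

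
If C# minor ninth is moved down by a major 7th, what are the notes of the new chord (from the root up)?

A major 7th down from C-sharp is D, so the new chord is D minor ninth.
root → D
3rd (minor 3rd) → F
5th (perfect 5th) → A
7th (minor 7th) → C
9th (major 9th) → E

D, F, A, C, E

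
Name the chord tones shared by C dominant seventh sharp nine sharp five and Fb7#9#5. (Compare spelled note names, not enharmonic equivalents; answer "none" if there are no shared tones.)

C

C dominant seventh sharp nine sharp five: C E G# Bb D#
Fb7#9#5: Fb Ab C Ebb G
Common to both → C.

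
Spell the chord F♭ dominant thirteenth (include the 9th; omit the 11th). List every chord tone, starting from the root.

F♭ dominant thirteenth: dominant thirteenth on Fb.
Fb — root
Ab — major 3rd
Cb — perfect 5th
Ebb — minor 7th
Gb — major 9th
Db — major 13th

Fb Ab Cb Ebb Gb Db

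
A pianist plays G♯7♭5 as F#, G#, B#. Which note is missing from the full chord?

G♯7♭5 = G#, B#, D, F#. The voicing lacks the 5th (diminished 5th), D.

D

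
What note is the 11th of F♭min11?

Root of F♭min11 = Fb. The 11th is a perfect 11th: Fb up a perfect 11th → Bbb.

Bbb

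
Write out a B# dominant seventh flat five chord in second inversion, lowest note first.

F-sharp A-sharp B-sharp D-double-sharp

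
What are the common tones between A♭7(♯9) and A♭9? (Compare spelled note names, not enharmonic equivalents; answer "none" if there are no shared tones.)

A♭7(♯9) = Ab, C, Eb, Gb, B.
A♭9 = Ab, C, Eb, Gb, Bb.
Shared: Ab, C, Eb, Gb.

Ab, C, Eb, Gb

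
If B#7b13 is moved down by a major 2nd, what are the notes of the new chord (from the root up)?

A#  C##  E#  G#  F#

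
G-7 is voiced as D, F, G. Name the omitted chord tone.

G-7 = G, Bb, D, F. The voicing lacks the 3rd (minor 3rd), Bb.

Bb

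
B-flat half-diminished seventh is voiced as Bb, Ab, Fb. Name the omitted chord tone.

Db

The full B-flat half-diminished seventh chord is Bb, Db, Fb, Ab.
Comparing with the voicing, the minor 3rd (3rd) — Db — is absent.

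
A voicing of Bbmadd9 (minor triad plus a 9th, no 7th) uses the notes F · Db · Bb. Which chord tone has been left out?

C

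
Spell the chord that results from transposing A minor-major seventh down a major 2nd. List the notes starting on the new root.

G Bb D F#

A major 2nd down from A is G, so the new chord is G minor-major seventh.
root → G
3rd (minor 3rd) → Bb
5th (perfect 5th) → D
7th (major 7th) → F#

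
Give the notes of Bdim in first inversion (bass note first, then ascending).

In root position, Bdim is B–D–F.
First inversion puts the third (D) in the bass.

D  F  B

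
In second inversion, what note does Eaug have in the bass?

B#

Eaug in root position is E–G#–B#.
Second inversion places the fifth in the bass, which is B#.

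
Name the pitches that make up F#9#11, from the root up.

Root F♯, quality dominant ninth sharp eleven:
Root: F♯
Major 3rd (3rd): A♯
Perfect 5th (5th): C♯
Minor 7th (7th): E
Major 9th (9th): G♯
Augmented 11th (11th): B♯

F♯, A♯, C♯, E, G♯, B♯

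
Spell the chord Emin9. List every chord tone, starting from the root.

E G B D F#

Emin9: minor ninth on E.
Root: E
Minor 3rd (3rd): G
Perfect 5th (5th): B
Minor 7th (7th): D
Major 9th (9th): F#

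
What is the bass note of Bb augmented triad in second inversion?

F#

Bb augmented triad in root position is Bb–D–F#.
Second inversion places the fifth in the bass, which is F#.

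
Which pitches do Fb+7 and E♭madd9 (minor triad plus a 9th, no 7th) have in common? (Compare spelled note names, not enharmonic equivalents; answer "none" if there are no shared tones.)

none

Fb+7 = F♭, A♭, C, E𝄫.
E♭madd9 = E♭, G♭, B♭, F.
Shared: none.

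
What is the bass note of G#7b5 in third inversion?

F♯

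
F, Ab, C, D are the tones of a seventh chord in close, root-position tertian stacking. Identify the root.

Arranged so that each adjacent pair is a third by letter name: D – F – Ab – C.
The bottom of that stack, D, is the root (this is D half-diminished seventh).

D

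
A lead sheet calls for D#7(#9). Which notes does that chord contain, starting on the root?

D#, F##, A#, C#, E##

D#7(#9): dominant seventh sharp nine on D#.
root → D#
3rd (major 3rd) → F##
5th (perfect 5th) → A#
7th (minor 7th) → C#
9th (augmented 9th) → E##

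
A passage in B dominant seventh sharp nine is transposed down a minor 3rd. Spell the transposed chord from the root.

G♯, B♯, D♯, F♯, A𝄪

B down a minor 3rd → G♯. New chord: G♯ dominant seventh sharp nine.
Root: G♯
Major 3rd (3rd): B♯
Perfect 5th (5th): D♯
Minor 7th (7th): F♯
Augmented 9th (9th): A𝄪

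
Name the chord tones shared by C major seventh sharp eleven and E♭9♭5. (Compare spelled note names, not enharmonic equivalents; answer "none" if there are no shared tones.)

G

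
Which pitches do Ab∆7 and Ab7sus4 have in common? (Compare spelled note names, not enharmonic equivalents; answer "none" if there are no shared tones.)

Ab∆7: Ab C Eb G
Ab7sus4: Ab Db Eb Gb
Common to both → Ab, Eb.

Ab Eb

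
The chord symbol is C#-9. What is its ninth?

C#-9 is built on C#; its 9th is a major 9th above the root.
A second above C uses the letter D, and the major 9th above C# is D#.

D#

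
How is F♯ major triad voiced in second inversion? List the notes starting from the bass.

C♯ – F♯ – A♯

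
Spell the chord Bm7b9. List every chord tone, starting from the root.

B, D, F#, A, C

Bm7b9 is a minor seventh flat nine built on B.
B — root
D — minor 3rd
F# — perfect 5th
A — minor 7th
C — minor 9th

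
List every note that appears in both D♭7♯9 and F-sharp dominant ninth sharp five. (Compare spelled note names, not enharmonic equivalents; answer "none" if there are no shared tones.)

D♭7♯9 = Db, F, Ab, Cb, E.
F-sharp dominant ninth sharp five = F#, A#, C##, E, G#.
Shared: E.

E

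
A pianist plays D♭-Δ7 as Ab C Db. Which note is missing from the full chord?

Fb

The full D♭-Δ7 chord is Db, Fb, Ab, C.
Comparing with the voicing, the minor 3rd (3rd) — Fb — is absent.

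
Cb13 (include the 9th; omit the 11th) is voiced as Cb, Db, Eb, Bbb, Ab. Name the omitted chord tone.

Gb

Cb13 = Cb, Eb, Gb, Bbb, Db, Ab. The voicing lacks the 5th (perfect 5th), Gb.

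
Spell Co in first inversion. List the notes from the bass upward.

E♭ – G♭ – C

In root position, Co is C–E♭–G♭.
First inversion puts the third (E♭) in the bass.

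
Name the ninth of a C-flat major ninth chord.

Root of C-flat major ninth = C♭. The 9th is a major 9th: C♭ up a major 9th → D♭.

D♭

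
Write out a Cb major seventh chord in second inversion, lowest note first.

Cb major seventh = Cb–Eb–Gb–Bb; second inversion → fifth (Gb) lowest.

Gb, Bb, Cb, Eb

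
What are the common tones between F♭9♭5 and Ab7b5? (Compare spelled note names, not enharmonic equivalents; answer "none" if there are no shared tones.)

A♭, E𝄫, G♭

F♭9♭5 = F♭, A♭, C𝄫, E𝄫, G♭.
Ab7b5 = A♭, C, E𝄫, G♭.
Shared: A♭, E𝄫, G♭.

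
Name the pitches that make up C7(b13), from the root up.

C  E  G  Bb  Ab

C7(b13) is a dominant seventh flat thirteen built on C.
C — root
E — major 3rd
G — perfect 5th
Bb — minor 7th
Ab — minor 13th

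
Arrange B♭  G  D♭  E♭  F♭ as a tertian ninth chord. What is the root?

E♭

Arranged so that each adjacent pair is a third by letter name: E♭ – G – B♭ – D♭ – F♭.
The bottom of that stack, E♭, is the root (this is E♭ dominant seventh flat nine).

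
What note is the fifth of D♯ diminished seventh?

A

Root of D♯ diminished seventh = D-sharp. The 5th is a diminished 5th: D-sharp up a diminished 5th → A.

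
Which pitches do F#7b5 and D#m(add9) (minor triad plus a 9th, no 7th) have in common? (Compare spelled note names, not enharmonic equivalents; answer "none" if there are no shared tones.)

F♯, A♯

F#7b5 = F♯, A♯, C, E.
D#m(add9) = D♯, F♯, A♯, E♯.
Shared: F♯, A♯.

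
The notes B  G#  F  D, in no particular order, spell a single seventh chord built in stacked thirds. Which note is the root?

G#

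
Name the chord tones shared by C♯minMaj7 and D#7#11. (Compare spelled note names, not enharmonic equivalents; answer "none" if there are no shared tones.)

C♯minMaj7 = C#, E, G#, B#.
D#7#11 = D#, F##, A#, C#, G##.
Shared: C#.

C#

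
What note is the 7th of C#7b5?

B

C#7b5 is built on C♯; its 7th is a minor 7th above the root.
A seventh above C uses the letter B, and the minor 7th above C♯ is B.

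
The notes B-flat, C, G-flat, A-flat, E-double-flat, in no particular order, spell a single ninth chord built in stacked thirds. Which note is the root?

A-flat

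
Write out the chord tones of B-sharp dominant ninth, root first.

B#  D##  F##  A#  C##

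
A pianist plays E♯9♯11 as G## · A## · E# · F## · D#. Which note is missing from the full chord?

E♯9♯11 = E#, G##, B#, D#, F##, A##. The voicing lacks the 5th (perfect 5th), B#.

B#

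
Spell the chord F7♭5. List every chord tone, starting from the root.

F  A  Cb  Eb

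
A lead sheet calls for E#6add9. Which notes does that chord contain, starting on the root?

Root E#, quality six-nine:
- root: E#
- major 3rd: G##
- perfect 5th: B#
- major 6th: C##
- major 9th: F##

E#  G##  B#  C##  F##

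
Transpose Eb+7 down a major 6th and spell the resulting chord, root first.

Gb Bb D Fb

Eb down a major 6th → Gb. New chord: Gb augmented seventh.
root → Gb
3rd (major 3rd) → Bb
5th (augmented 5th) → D
7th (minor 7th) → Fb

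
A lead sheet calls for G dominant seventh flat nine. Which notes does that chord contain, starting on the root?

G B D F Ab

Root G, quality dominant seventh flat nine:
root → G
3rd (major 3rd) → B
5th (perfect 5th) → D
7th (minor 7th) → F
9th (minor 9th) → Ab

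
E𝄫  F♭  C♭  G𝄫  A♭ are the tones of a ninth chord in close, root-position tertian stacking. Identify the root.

Stacking in thirds gives F♭ – A♭ – C♭ – E𝄫 – G𝄫, so F♭ is the root — F♭ dominant seventh flat nine.

F♭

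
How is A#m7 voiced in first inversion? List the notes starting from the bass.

A#m7 = A#–C#–E#–G#; first inversion → third (C#) lowest.

C#, E#, G#, A#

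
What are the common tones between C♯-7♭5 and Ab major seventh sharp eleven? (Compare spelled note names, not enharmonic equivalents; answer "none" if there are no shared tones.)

C♯-7♭5: C# E G B
Ab major seventh sharp eleven: Ab C Eb G D
Common to both → G.

G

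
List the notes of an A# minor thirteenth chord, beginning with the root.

Root A#, quality minor thirteenth:
root → A#
3rd (minor 3rd) → C#
5th (perfect 5th) → E#
7th (minor 7th) → G#
9th (major 9th) → B#
11th (perfect 11th) → D#
13th (major 13th) → F##

A#, C#, E#, G#, B#, D#, F##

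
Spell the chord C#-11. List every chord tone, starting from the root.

C# – E – G# – B – D# – F#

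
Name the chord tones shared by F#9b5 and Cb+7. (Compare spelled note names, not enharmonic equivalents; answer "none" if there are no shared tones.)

none

F#9b5: F# A# C E G#
Cb+7: Cb Eb G Bbb
Common to both → none.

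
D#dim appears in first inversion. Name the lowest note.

D#dim in root position is D#–F#–A.
First inversion places the third in the bass, which is F#.

F#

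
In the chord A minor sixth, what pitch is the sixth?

F#

A minor sixth is built on A; its 6th is a major 6th above the root.
A sixth above A uses the letter F, and the major 6th above A is F#.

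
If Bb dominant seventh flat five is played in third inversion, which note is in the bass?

A-flat

Bb dominant seventh flat five = B-flat–D–F-flat–A-flat. Third inversion → seventh in the bass = A-flat.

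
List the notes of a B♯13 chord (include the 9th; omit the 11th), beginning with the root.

B♯13: dominant thirteenth on B#.
root → B#
3rd (major 3rd) → D##
5th (perfect 5th) → F##
7th (minor 7th) → A#
9th (major 9th) → C##
13th (major 13th) → G##

B# D## F## A# C## G##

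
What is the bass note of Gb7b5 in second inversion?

Gb7b5 in root position is Gb–Bb–Dbb–Fb.
Second inversion places the fifth in the bass, which is Dbb.

Dbb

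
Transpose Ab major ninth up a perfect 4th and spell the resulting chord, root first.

Db, F, Ab, C, Eb

A perfect 4th up from Ab is Db, so the new chord is Db major ninth.
Db — root
F — major 3rd
Ab — perfect 5th
C — major 7th
Eb — major 9th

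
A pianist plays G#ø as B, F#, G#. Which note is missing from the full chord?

G#ø = G#, B, D, F#. The voicing lacks the 5th (diminished 5th), D.

D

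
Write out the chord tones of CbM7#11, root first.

C♭ – E♭ – G♭ – B♭ – F

CbM7#11: major seventh sharp eleven on C♭.
root → C♭
3rd (major 3rd) → E♭
5th (perfect 5th) → G♭
7th (major 7th) → B♭
11th (augmented 11th) → F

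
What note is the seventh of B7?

A

B7 is built on B; its 7th is a minor 7th above the root.
A seventh above B uses the letter A, and the minor 7th above B is A.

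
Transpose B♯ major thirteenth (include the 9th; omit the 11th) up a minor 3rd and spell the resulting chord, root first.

D# F## A# C## E# B#

A minor 3rd up from B# is D#, so the new chord is D# major thirteenth.
root → D#
3rd (major 3rd) → F##
5th (perfect 5th) → A#
7th (major 7th) → C##
9th (major 9th) → E#
13th (major 13th) → B#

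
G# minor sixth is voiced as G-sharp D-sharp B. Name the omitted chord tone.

G# minor sixth = G-sharp, B, D-sharp, E-sharp. The voicing lacks the 6th (major 6th), E-sharp.

E-sharp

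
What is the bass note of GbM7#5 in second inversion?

D

GbM7#5 = G♭–B♭–D–F. Second inversion → fifth in the bass = D.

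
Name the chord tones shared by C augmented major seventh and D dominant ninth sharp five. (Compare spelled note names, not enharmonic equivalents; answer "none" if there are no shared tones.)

C  E

C augmented major seventh = C, E, G-sharp, B.
D dominant ninth sharp five = D, F-sharp, A-sharp, C, E.
Shared: C, E.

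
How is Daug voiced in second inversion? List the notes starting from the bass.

A#  D  F#

Daug = D–F#–A#; second inversion → fifth (A#) lowest.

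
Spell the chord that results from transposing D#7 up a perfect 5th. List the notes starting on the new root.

A♯, C𝄪, E♯, G♯

Transposed root: D♯ → A♯ (perfect 5th up). So we spell A♯ dominant seventh:
root → A♯
3rd (major 3rd) → C𝄪
5th (perfect 5th) → E♯
7th (minor 7th) → G♯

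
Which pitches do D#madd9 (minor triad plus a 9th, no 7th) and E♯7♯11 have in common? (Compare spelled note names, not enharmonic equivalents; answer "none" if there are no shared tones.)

D♯ E♯

D#madd9 = D♯, F♯, A♯, E♯.
E♯7♯11 = E♯, G𝄪, B♯, D♯, A𝄪.
Shared: D♯, E♯.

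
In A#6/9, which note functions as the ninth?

Root of A#6/9 = A♯. The 9th is a major 9th: A♯ up a major 9th → B♯.

B♯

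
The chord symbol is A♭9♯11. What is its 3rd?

C

Root of A♭9♯11 = Ab. The 3rd is a major 3rd: Ab up a major 3rd → C.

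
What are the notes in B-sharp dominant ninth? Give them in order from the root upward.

B-sharp, D-double-sharp, F-double-sharp, A-sharp, C-double-sharp

B-sharp dominant ninth: dominant ninth on B-sharp.
- root: B-sharp
- major 3rd: D-double-sharp
- perfect 5th: F-double-sharp
- minor 7th: A-sharp
- major 9th: C-double-sharp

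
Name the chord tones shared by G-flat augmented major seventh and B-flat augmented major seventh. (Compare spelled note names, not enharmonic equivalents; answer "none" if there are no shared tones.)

B-flat, D

G-flat augmented major seventh = G-flat, B-flat, D, F.
B-flat augmented major seventh = B-flat, D, F-sharp, A.
Shared: B-flat, D.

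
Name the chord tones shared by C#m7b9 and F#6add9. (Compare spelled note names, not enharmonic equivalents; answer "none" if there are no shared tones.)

C#, G#

C#m7b9 = C#, E, G#, B, D.
F#6add9 = F#, A#, C#, D#, G#.
Shared: C#, G#.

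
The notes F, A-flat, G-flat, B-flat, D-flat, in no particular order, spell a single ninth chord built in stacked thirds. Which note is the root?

G-flat

Arranged so that each adjacent pair is a third by letter name: G-flat – B-flat – D-flat – F – A-flat.
The bottom of that stack, G-flat, is the root (this is G-flat major ninth).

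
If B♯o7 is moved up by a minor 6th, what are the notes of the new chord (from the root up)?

Transposed root: B# → G# (minor 6th up). So we spell G# diminished seventh:
G# — root
B — minor 3rd
D — diminished 5th
F — diminished 7th

G#, B, D, F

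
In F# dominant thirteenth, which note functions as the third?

Root of F# dominant thirteenth = F#. The 3rd is a major 3rd: F# up a major 3rd → A#.

A#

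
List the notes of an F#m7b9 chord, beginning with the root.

F#m7b9 is a minor seventh flat nine built on F♯.
- root: F♯
- minor 3rd: A
- perfect 5th: C♯
- minor 7th: E
- minor 9th: G

F♯  A  C♯  E  G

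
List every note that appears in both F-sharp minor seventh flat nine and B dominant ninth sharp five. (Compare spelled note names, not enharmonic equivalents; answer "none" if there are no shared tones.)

F-sharp minor seventh flat nine: F-sharp A C-sharp E G
B dominant ninth sharp five: B D-sharp F-double-sharp A C-sharp
Common to both → A, C-sharp.

A, C-sharp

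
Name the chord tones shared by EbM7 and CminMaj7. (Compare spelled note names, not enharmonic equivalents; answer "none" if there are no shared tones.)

Eb G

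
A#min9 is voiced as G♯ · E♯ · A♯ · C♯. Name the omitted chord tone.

B♯

The full A#min9 chord is A♯, C♯, E♯, G♯, B♯.
Comparing with the voicing, the major 9th (9th) — B♯ — is absent.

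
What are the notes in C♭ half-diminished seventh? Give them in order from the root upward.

C♭ half-diminished seventh is a half-diminished seventh built on Cb.
- root: Cb
- minor 3rd: Ebb
- diminished 5th: Gbb
- minor 7th: Bbb

Cb – Ebb – Gbb – Bbb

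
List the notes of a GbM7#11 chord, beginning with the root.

G♭, B♭, D♭, F, C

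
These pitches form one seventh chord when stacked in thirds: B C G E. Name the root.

C

Stacking in thirds gives C – E – G – B, so C is the root — C major seventh.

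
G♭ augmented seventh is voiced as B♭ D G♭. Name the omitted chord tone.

F♭

The full G♭ augmented seventh chord is G♭, B♭, D, F♭.
Comparing with the voicing, the minor 7th (7th) — F♭ — is absent.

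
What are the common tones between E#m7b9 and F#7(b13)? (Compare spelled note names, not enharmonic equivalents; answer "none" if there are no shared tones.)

E#m7b9: E# G# B# D# F#
F#7(b13): F# A# C# E D
Common to both → F#.

F#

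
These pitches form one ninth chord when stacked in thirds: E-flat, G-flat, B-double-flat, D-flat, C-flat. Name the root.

C-flat

Stacking in thirds gives C-flat – E-flat – G-flat – B-double-flat – D-flat, so C-flat is the root — C-flat dominant ninth.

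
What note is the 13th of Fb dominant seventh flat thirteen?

Fb dominant seventh flat thirteen is built on F-flat; its 13th is a minor 13th above the root.
A sixth above F uses the letter D, and the minor 13th above F-flat is D-double-flat.

D-double-flat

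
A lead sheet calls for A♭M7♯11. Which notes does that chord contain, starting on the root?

A♭M7♯11: major seventh sharp eleven on Ab.
Ab — root
C — major 3rd
Eb — perfect 5th
G — major 7th
D — augmented 11th

Ab – C – Eb – G – D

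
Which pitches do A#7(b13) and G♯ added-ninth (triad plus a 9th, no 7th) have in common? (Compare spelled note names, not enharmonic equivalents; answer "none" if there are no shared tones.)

A♯, G♯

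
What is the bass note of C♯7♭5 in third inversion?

B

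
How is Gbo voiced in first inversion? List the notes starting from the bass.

Gbo = Gb–Bbb–Dbb; first inversion → third (Bbb) lowest.

Bbb, Dbb, Gb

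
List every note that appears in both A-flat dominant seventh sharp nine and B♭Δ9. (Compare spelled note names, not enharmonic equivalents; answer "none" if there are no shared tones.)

C

A-flat dominant seventh sharp nine = Ab, C, Eb, Gb, B.
B♭Δ9 = Bb, D, F, A, C.
Shared: C.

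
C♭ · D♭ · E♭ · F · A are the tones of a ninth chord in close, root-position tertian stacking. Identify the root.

Stacking in thirds gives D♭ – F – A – C♭ – E♭, so D♭ is the root — D♭ dominant ninth sharp five.

D♭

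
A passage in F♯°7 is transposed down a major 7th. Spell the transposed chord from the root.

G Bb Db Fb

Transposed root: F# → G (major 7th down). So we spell G diminished seventh:
root → G
3rd (minor 3rd) → Bb
5th (diminished 5th) → Db
7th (diminished 7th) → Fb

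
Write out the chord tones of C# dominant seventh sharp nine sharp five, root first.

C# dominant seventh sharp nine sharp five: dominant seventh sharp nine sharp five on C-sharp.
C-sharp — root
E-sharp — major 3rd
G-double-sharp — augmented 5th
B — minor 7th
D-double-sharp — augmented 9th

C-sharp, E-sharp, G-double-sharp, B, D-double-sharp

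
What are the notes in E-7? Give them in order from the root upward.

E, G, B, D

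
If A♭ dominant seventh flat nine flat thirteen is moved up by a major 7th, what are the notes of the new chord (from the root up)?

G  B  D  F  Ab  Eb

Ab up a major 7th → G. New chord: G dominant seventh flat nine flat thirteen.
root → G
3rd (major 3rd) → B
5th (perfect 5th) → D
7th (minor 7th) → F
9th (minor 9th) → Ab
13th (minor 13th) → Eb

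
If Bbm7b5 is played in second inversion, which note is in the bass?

Bbm7b5 in root position is Bb–Db–Fb–Ab.
Second inversion places the fifth in the bass, which is Fb.

Fb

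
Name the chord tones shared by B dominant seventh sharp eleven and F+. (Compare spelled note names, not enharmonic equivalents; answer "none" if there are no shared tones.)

A

B dominant seventh sharp eleven = B, D#, F#, A, E#.
F+ = F, A, C#.
Shared: A.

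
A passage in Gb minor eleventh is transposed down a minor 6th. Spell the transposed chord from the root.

Transposed root: G♭ → B♭ (minor 6th down). So we spell B♭ minor eleventh:
Root: B♭
Minor 3rd (3rd): D♭
Perfect 5th (5th): F
Minor 7th (7th): A♭
Major 9th (9th): C
Perfect 11th (11th): E♭

B♭, D♭, F, A♭, C, E♭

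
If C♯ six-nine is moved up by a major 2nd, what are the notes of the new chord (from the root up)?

D-sharp, F-double-sharp, A-sharp, B-sharp, E-sharp

C-sharp up a major 2nd → D-sharp. New chord: D-sharp six-nine.
root → D-sharp
3rd (major 3rd) → F-double-sharp
5th (perfect 5th) → A-sharp
6th (major 6th) → B-sharp
9th (major 9th) → E-sharp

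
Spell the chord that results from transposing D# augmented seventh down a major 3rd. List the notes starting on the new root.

B D# F## A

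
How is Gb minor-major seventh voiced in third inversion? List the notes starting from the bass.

F, Gb, Bbb, Db

Gb minor-major seventh = Gb–Bbb–Db–F; third inversion → seventh (F) lowest.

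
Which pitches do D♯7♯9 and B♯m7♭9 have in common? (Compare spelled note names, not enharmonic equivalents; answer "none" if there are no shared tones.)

D# F## A# C#

D♯7♯9: D# F## A# C# E##
B♯m7♭9: B# D# F## A# C#
Common to both → D#, F##, A#, C#.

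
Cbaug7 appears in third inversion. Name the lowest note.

Bbb

Cbaug7 = Cb–Eb–G–Bbb. Third inversion → seventh in the bass = Bbb.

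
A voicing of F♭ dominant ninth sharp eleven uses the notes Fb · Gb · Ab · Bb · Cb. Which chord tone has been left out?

F♭ dominant ninth sharp eleven = Fb, Ab, Cb, Ebb, Gb, Bb. The voicing lacks the 7th (minor 7th), Ebb.

Ebb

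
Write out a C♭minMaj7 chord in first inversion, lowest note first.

Ebb – Gb – Bb – Cb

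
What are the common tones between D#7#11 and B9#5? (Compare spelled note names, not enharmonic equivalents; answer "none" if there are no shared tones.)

D#7#11: D# F## A# C# G##
B9#5: B D# F## A C#
Common to both → D#, F##, C#.

D#  F##  C#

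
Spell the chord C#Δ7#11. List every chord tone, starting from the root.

C♯, E♯, G♯, B♯, F𝄪

C#Δ7#11 is a major seventh sharp eleven built on C♯.
Root: C♯
Major 3rd (3rd): E♯
Perfect 5th (5th): G♯
Major 7th (7th): B♯
Augmented 11th (11th): F𝄪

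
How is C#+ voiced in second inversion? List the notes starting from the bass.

G𝄪 C♯ E♯

C#+ = C♯–E♯–G𝄪; second inversion → fifth (G𝄪) lowest.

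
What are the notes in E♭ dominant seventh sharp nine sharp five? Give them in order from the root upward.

E-flat G B D-flat F-sharp

Root E-flat, quality dominant seventh sharp nine sharp five:
root → E-flat
3rd (major 3rd) → G
5th (augmented 5th) → B
7th (minor 7th) → D-flat
9th (augmented 9th) → F-sharp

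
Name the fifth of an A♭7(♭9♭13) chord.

Eb

Root of A♭7(♭9♭13) = Ab. The 5th is a perfect 5th: Ab up a perfect 5th → Eb.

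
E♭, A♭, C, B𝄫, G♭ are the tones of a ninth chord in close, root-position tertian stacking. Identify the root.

Stacking in thirds gives A♭ – C – E♭ – G♭ – B𝄫, so A♭ is the root — A♭ dominant seventh flat nine.

A♭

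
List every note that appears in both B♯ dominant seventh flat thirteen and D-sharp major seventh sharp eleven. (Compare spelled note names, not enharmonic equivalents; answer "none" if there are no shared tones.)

F-double-sharp  A-sharp

B♯ dominant seventh flat thirteen: B-sharp D-double-sharp F-double-sharp A-sharp G-sharp
D-sharp major seventh sharp eleven: D-sharp F-double-sharp A-sharp C-double-sharp G-double-sharp
Common to both → F-double-sharp, A-sharp.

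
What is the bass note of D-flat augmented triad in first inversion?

F

D-flat augmented triad = Db–F–A. First inversion → third in the bass = F.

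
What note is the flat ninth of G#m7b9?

Root of G#m7b9 = G#. The 9th is a minor 9th: G# up a minor 9th → A.

A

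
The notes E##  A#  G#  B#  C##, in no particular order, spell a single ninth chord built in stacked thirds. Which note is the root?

Arranged so that each adjacent pair is a third by letter name: A# – C## – E## – G# – B#.
The bottom of that stack, A#, is the root (this is A# dominant ninth sharp five).

A#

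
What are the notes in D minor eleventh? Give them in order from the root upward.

D minor eleventh: minor eleventh on D.
D — root
F — minor 3rd
A — perfect 5th
C — minor 7th
E — major 9th
G — perfect 11th

D F A C E G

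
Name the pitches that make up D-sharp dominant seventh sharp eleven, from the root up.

D-sharp dominant seventh sharp eleven is a dominant seventh sharp eleven built on D-sharp.
Root: D-sharp
Major 3rd (3rd): F-double-sharp
Perfect 5th (5th): A-sharp
Minor 7th (7th): C-sharp
Augmented 11th (11th): G-double-sharp

D-sharp F-double-sharp A-sharp C-sharp G-double-sharp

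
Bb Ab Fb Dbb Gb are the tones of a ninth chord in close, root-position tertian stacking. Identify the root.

Gb

Stacking in thirds gives Gb – Bb – Dbb – Fb – Ab, so Gb is the root — Gb dominant ninth flat five.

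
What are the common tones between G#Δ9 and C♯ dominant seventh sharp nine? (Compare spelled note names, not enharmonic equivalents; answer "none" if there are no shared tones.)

G♯

G#Δ9: G♯ B♯ D♯ F𝄪 A♯
C♯ dominant seventh sharp nine: C♯ E♯ G♯ B D𝄪
Common to both → G♯.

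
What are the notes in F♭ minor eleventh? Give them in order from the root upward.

F♭ minor eleventh: minor eleventh on F-flat.
Root: F-flat
Minor 3rd (3rd): A-double-flat
Perfect 5th (5th): C-flat
Minor 7th (7th): E-double-flat
Major 9th (9th): G-flat
Perfect 11th (11th): B-double-flat

F-flat A-double-flat C-flat E-double-flat G-flat B-double-flat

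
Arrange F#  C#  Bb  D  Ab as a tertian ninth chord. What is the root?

Bb

Stacking in thirds gives Bb – D – F# – Ab – C#, so Bb is the root — Bb dominant seventh sharp nine sharp five.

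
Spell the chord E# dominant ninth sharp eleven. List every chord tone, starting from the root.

E# G## B# D# F## A##

E# dominant ninth sharp eleven is a dominant ninth sharp eleven built on E#.
root → E#
3rd (major 3rd) → G##
5th (perfect 5th) → B#
7th (minor 7th) → D#
9th (major 9th) → F##
11th (augmented 11th) → A##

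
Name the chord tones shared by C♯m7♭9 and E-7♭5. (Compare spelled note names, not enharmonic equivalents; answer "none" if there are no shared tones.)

C♯m7♭9 = C#, E, G#, B, D.
E-7♭5 = E, G, Bb, D.
Shared: E, D.

E – D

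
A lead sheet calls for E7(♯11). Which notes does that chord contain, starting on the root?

E, G#, B, D, A#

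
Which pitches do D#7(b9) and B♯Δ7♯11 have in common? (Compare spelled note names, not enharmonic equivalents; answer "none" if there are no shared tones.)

F##

D#7(b9): D# F## A# C# E
B♯Δ7♯11: B# D## F## A## E##
Common to both → F##.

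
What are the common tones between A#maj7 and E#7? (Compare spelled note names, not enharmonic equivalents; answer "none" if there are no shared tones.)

A#maj7 = A#, C##, E#, G##.
E#7 = E#, G##, B#, D#.
Shared: E#, G##.

E# G##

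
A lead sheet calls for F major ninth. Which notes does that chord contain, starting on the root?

F major ninth is a major ninth built on F.
Root: F
Major 3rd (3rd): A
Perfect 5th (5th): C
Major 7th (7th): E
Major 9th (9th): G

F, A, C, E, G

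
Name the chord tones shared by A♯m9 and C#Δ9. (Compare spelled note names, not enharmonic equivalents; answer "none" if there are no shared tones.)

A♯m9 = A♯, C♯, E♯, G♯, B♯.
C#Δ9 = C♯, E♯, G♯, B♯, D♯.
Shared: C♯, E♯, G♯, B♯.

C♯ – E♯ – G♯ – B♯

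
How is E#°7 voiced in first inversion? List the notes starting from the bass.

G#  B  D  E#

In root position, E#°7 is E#–G#–B–D.
First inversion puts the third (G#) in the bass.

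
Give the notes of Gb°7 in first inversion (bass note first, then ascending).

Bbb, Dbb, Fbb, Gb

Gb°7 = Gb–Bbb–Dbb–Fbb; first inversion → third (Bbb) lowest.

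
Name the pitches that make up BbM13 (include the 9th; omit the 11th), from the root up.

BbM13 is a major thirteenth built on Bb.
Bb — root
D — major 3rd
F — perfect 5th
A — major 7th
C — major 9th
G — major 13th

Bb D F A C G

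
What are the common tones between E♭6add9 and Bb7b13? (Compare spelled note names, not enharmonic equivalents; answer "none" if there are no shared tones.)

E♭6add9 = Eb, G, Bb, C, F.
Bb7b13 = Bb, D, F, Ab, Gb.
Shared: Bb, F.

Bb, F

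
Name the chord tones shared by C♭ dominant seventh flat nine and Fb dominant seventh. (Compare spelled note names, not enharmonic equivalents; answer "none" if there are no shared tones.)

C♭ dominant seventh flat nine: C-flat E-flat G-flat B-double-flat D-double-flat
Fb dominant seventh: F-flat A-flat C-flat E-double-flat
Common to both → C-flat.

C-flat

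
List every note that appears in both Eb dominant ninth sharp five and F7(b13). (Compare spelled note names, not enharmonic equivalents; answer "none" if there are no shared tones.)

Eb  Db  F

Eb dominant ninth sharp five = Eb, G, B, Db, F.
F7(b13) = F, A, C, Eb, Db.
Shared: Eb, Db, F.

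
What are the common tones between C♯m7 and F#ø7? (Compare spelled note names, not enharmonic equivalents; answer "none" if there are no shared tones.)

C♯m7: C# E G# B
F#ø7: F# A C E
Common to both → E.

E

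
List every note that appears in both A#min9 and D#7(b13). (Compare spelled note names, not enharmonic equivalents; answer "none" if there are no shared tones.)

A#min9 = A#, C#, E#, G#, B#.
D#7(b13) = D#, F##, A#, C#, B.
Shared: A#, C#.

A# C#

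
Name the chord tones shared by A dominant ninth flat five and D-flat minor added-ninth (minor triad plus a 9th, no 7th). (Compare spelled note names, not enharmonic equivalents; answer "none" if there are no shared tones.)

E-flat

A dominant ninth flat five: A C-sharp E-flat G B
D-flat minor added-ninth: D-flat F-flat A-flat E-flat
Common to both → E-flat.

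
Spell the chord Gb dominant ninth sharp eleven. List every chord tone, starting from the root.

Root G-flat, quality dominant ninth sharp eleven:
G-flat — root
B-flat — major 3rd
D-flat — perfect 5th
F-flat — minor 7th
A-flat — major 9th
C — augmented 11th

G-flat B-flat D-flat F-flat A-flat C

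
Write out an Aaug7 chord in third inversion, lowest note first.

G  A  C#  E#

In root position, Aaug7 is A–C#–E#–G.
Third inversion puts the seventh (G) in the bass.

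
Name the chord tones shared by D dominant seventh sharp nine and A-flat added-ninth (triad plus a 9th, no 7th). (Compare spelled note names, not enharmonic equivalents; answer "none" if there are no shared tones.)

D dominant seventh sharp nine = D, F#, A, C, E#.
A-flat added-ninth = Ab, C, Eb, Bb.
Shared: C.

C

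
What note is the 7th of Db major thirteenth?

Db major thirteenth is built on Db; its 7th is a major 7th above the root.
A seventh above D uses the letter C, and the major 7th above Db is C.

C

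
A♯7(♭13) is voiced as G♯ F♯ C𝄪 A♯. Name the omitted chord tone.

The full A♯7(♭13) chord is A♯, C𝄪, E♯, G♯, F♯.
Comparing with the voicing, the perfect 5th (5th) — E♯ — is absent.

E♯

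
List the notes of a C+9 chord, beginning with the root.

C  E  G#  Bb  D

C+9: dominant ninth sharp five on C.
Root: C
Major 3rd (3rd): E
Augmented 5th (5th): G#
Minor 7th (7th): Bb
Major 9th (9th): D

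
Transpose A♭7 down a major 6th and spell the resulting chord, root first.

C♭  E♭  G♭  B𝄫

Transposed root: A♭ → C♭ (major 6th down). So we spell C♭ dominant seventh:
- root: C♭
- major 3rd: E♭
- perfect 5th: G♭
- minor 7th: B𝄫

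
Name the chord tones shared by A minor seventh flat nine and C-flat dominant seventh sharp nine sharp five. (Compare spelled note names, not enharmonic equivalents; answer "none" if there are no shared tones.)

A minor seventh flat nine: A C E G B-flat
C-flat dominant seventh sharp nine sharp five: C-flat E-flat G B-double-flat D
Common to both → G.

G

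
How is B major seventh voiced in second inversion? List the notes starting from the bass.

F♯ A♯ B D♯

B major seventh = B–D♯–F♯–A♯; second inversion → fifth (F♯) lowest.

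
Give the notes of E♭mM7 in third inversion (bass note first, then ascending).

D, Eb, Gb, Bb

E♭mM7 = Eb–Gb–Bb–D; third inversion → seventh (D) lowest.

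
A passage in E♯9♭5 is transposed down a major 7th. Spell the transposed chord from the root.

E# down a major 7th → F#. New chord: F# dominant ninth flat five.
root → F#
3rd (major 3rd) → A#
5th (diminished 5th) → C
7th (minor 7th) → E
9th (major 9th) → G#

F#, A#, C, E, G#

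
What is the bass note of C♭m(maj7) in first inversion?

Ebb

C♭m(maj7) = Cb–Ebb–Gb–Bb. First inversion → third in the bass = Ebb.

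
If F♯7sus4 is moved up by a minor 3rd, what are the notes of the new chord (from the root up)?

A  D  E  G

F♯ up a minor 3rd → A. New chord: A dominant seventh suspended fourth.
Root: A
Perfect 4th (4th): D
Perfect 5th (5th): E
Minor 7th (7th): G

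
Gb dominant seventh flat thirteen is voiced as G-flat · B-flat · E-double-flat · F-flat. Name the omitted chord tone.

D-flat

Gb dominant seventh flat thirteen = G-flat, B-flat, D-flat, F-flat, E-double-flat. The voicing lacks the 5th (perfect 5th), D-flat.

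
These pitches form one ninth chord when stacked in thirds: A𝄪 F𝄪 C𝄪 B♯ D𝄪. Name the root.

Arranged so that each adjacent pair is a third by letter name: B♯ – D𝄪 – F𝄪 – A𝄪 – C𝄪.
The bottom of that stack, B♯, is the root (this is B♯ major ninth).

B♯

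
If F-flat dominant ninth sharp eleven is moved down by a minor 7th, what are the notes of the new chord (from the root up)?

Gb, Bb, Db, Fb, Ab, C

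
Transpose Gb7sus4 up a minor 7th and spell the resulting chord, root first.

Fb, Bbb, Cb, Ebb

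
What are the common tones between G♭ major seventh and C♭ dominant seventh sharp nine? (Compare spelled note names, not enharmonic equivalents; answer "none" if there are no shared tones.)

G-flat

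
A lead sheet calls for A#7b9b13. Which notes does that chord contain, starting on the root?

Root A#, quality dominant seventh flat nine flat thirteen:
A# — root
C## — major 3rd
E# — perfect 5th
G# — minor 7th
B — minor 9th
F# — minor 13th

A# C## E# G# B F#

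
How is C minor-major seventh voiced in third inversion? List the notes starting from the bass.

B C E-flat G

In root position, C minor-major seventh is C–E-flat–G–B.
Third inversion puts the seventh (B) in the bass.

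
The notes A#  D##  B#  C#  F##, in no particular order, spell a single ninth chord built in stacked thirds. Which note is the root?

B#

Stacking in thirds gives B# – D## – F## – A# – C#, so B# is the root — B# dominant seventh flat nine.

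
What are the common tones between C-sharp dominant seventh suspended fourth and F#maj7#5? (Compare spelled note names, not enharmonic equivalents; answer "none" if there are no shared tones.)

C-sharp dominant seventh suspended fourth: C# F# G# B
F#maj7#5: F# A# C## E#
Common to both → F#.

F#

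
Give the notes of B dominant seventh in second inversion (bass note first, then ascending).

F-sharp, A, B, D-sharp

B dominant seventh = B–D-sharp–F-sharp–A; second inversion → fifth (F-sharp) lowest.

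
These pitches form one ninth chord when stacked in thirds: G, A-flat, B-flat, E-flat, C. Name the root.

A-flat

Arranged so that each adjacent pair is a third by letter name: A-flat – C – E-flat – G – B-flat.
The bottom of that stack, A-flat, is the root (this is A-flat major ninth).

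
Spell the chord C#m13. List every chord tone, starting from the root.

C# – E – G# – B – D# – F# – A#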